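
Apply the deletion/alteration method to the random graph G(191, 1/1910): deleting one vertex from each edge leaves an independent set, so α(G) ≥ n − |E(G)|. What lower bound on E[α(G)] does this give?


E[|E(G)|] = C(191, 2)·p = 18145 · (1/1910) = 19/2.
E[α(G)] ≥ n − E[|E(G)|] = 191 − 19/2 = 363/2.
Numerically: ≈ 181.500.
(This is only a lower bound; the true E[α(G)] may be larger.)

E[α(G)] ≥ 363/2 ≈ 181.500.


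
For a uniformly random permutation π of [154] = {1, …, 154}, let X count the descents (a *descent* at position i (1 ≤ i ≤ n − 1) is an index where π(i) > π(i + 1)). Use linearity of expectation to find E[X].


Write X = Σ X_I over i = 1, …, 153, with X_I the indicator of one descent.
There are 153 indicators.
For each fixed i, the pair (π(i), π(i+1)) is a uniformly random ordered pair of distinct values from {1, …, 154}; by symmetry P[π(i) > π(i+1)] = 1/2.
By linearity: E[X] = 153 · (1/2) = (154 − 1) · (1/2) = 153/2 ≈ 76.50000.

E[X] = 153/2 = 76.50000.


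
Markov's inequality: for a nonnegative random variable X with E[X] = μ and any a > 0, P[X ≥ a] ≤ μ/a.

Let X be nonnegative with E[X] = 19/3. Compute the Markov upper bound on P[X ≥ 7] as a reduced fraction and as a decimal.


μ = E[X] = 19/3, a = 7.
Markov: P[X ≥ 7] ≤ μ/a = (19/3)/7 = 19/21.
Numerically: ≈ 0.9048.
(Since a = 7 > μ = 6.3333, the bound 19/21 is < 1 and informative.)

P[X ≥ 7] ≤ 19/21 ≈ 0.9048.


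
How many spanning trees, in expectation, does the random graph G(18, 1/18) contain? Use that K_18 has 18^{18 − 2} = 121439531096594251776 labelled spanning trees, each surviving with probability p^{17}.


K_18 has 18^{18 − 2} = 121439531096594251776 labelled spanning trees.
For each such spanning tree H, let X_H = 1 if all 17 edges of H are present in G. Then P[X_H = 1] = p^{17} = (1/18)^{17} = 1/2185911559738696531968.
By linearity of expectation: E[X] = Σ_H E[X_H] = 121439531096594251776 · p^{17} = 121439531096594251776 · 1/2185911559738696531968 = 1/18.
Numerically: E[X] ≈ 0.05556.

E[X] = 121439531096594251776 · (1/18)^{17} = 1/18 ≈ 0.05556.


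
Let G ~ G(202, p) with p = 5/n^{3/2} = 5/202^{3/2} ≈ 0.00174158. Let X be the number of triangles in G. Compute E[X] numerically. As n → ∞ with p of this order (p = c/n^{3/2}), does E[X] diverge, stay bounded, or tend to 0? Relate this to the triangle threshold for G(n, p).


Number of potential triangles: C(202, 3) = 1353400.
Each occurs with probability p³ ≈ (0.00174158)³ ≈ 5.28237040e-09.
By linearity: E[X] = C(202, 3)·p³ ≈ 1353400 · 5.28237040e-09 ≈ 0.007149.
Since α = 3/2 > 1, p = c/n^{3/2} = o(1/n) is below the triangle threshold p ~ 1/n. Asymptotically E[X] ~ (c³/6)·n^{3(1−α)} = (5³/6)·n^{-1.5} → 0, so by Markov's inequality G has no triangles w.h.p.

E[X] ≈ 0.007149; in regime p = Θ(1/n^{3/2}) E[X] tends to 0 (below the triangle threshold p ~ 1/n).


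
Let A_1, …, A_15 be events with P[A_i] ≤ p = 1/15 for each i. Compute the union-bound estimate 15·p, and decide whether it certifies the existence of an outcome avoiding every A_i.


Union bound: P[∪_{i=1}^{15} A_i] ≤ Σ_i P[A_i] ≤ 15·p = 15·(1/15) = 1.
Numerically: 1 ≈ 1.00000.
Is 1 < 1? NO.
Since the bound 1 is ≥ 1, the union bound is uninformative here; it does NOT by itself certify existence.

15·p = 1 ≈ 1.00000; existence NOT certified by the union bound.


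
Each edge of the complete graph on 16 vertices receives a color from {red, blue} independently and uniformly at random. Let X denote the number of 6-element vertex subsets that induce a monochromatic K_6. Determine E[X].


Let X = Σ_S X_S over the C(16, 6) = 8008 subsets S of size 6, where X_S = 1 if the K_6 on S is monochromatic.
For a fixed S, the K_6 on S has C(6, 2) = 15 edges. P[all 15 edges red] = (1/2)^15, and likewise for blue, so P[monochromatic] = 2·(1/2)^15 = 2^{1 − 15} = 1/16384.
By linearity of expectation: E[X] = C(16, 6) · 2^{1 − 15} = 8008 · 1/16384 = 1001/2048.
Numerically: E[X] ≈ 0.48877.

E[X] = C(16,6)·2^(1−C(6,2)) = 1001/2048 ≈ 0.48877.


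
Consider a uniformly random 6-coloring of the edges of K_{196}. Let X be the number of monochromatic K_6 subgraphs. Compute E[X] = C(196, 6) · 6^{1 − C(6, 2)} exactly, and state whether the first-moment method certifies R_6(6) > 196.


E[X] = C(196, 6) · 6^{1 − 15} = 72887293024 · 6^{−14} = 72887293024/78364164096.
As a reduced fraction: E[X] = 2277727907/2448880128 ≈ 0.930110.
Is E[X] < 1? YES.
Since E[X] < 1, there exists a 6-coloring of K_{196} with no monochromatic K_6; hence R_6(6) > 196.

E[X] = 2277727907/2448880128 ≈ 0.930110; E[X] < 1, so R_6(6) > 196.


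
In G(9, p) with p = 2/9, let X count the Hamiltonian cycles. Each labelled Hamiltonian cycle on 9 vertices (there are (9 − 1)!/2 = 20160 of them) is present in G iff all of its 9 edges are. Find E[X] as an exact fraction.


K_9 has (9 − 1)!/2 = 20160 labelled Hamiltonian cycles.
For each such Hamiltonian cycle H, let X_H = 1 if all 9 edges of H are present in G. Then P[X_H = 1] = p^{9} = (2/9)^{9} = 512/387420489.
Summing the indicators: E[X] = Σ_H E[X_H] = 20160 · p^{9} = 20160 · 512/387420489 = 1146880/43046721.
Numerically: E[X] ≈ 0.026643.

E[X] = 20160 · (2/9)^{9} = 1146880/43046721 ≈ 0.026643.


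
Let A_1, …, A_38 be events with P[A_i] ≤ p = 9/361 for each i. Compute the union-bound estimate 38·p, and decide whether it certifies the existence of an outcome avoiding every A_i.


Union bound: P[∪_{i=1}^{38} A_i] ≤ Σ_i P[A_i] ≤ 38·p = 38·(9/361) = 18/19.
Numerically: 18/19 ≈ 0.9474.
Is 18/19 < 1? YES.
Since P[∪ A_i] ≤ 18/19 < 1, the complement has P[∩ A_i^c] ≥ 1 − 18/19 = 1/19 > 0, so some outcome avoids every A_i.

38·p = 18/19 ≈ 0.9474; existence CERTIFIED by the union bound.


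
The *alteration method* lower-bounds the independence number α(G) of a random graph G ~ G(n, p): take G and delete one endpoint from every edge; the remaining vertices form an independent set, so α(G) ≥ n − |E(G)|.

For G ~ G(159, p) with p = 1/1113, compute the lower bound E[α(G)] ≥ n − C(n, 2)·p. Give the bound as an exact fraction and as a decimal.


E[|E(G)|] = C(159, 2)·p = 12561 · (1/1113) = 79/7.
E[α(G)] ≥ n − E[|E(G)|] = 159 − 79/7 = 1034/7.
Numerically: ≈ 147.7143.
(This is only a lower bound; the true E[α(G)] may be larger.)

E[α(G)] ≥ 1034/7 ≈ 147.7143.


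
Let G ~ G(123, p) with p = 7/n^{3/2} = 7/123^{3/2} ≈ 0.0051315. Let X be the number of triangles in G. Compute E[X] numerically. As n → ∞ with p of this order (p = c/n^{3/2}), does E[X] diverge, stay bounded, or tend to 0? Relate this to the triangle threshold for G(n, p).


Number of potential triangles: C(123, 3) = 302621.
Each occurs with probability p³ ≈ (0.0051315)³ ≈ 1.3512046e-07.
By linearity: E[X] = C(123, 3)·p³ ≈ 302621 · 1.3512046e-07 ≈ 0.04089.
Since α = 3/2 > 1, p = c/n^{3/2} = o(1/n) is below the triangle threshold p ~ 1/n. Asymptotically E[X] ~ (c³/6)·n^{3(1−α)} = (7³/6)·n^{-1.5} → 0, so by Markov's inequality G has no triangles w.h.p.

E[X] ≈ 0.04089; in regime p = Θ(1/n^{3/2}) E[X] tends to 0 (below the triangle threshold p ~ 1/n).


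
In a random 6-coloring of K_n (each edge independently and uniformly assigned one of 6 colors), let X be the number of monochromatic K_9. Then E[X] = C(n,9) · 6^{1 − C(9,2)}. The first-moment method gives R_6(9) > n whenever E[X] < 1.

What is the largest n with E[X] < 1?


We need C(n, 9) · 6^{1 − 36} < 1, i.e. C(n, 9) < 6^{36 − 1} = 1719070799748422591028658176.
Check values of n near the boundary:
  n = 4402: C(4402, 9) = 1696419745356657449393393700; 1696419745356657449393393700 < 1719070799748422591028658176? YES
  n = 4403: C(4403, 9) = 1699894433046281918452233150; 1699894433046281918452233150 < 1719070799748422591028658176? YES
  n = 4404: C(4404, 9) = 1703375445537161676647015880; 1703375445537161676647015880 < 1719070799748422591028658176? YES
  n = 4405: C(4405, 9) = 1706862792900636302463627150; 1706862792900636302463627150 < 1719070799748422591028658176? YES
  n = 4406: C(4406, 9) = 1710356485221788389505285700; 1710356485221788389505285700 < 1719070799748422591028658176? YES
  n = 4407: C(4407, 9) = 1713856532599459170657070050; 1713856532599459170657070050 < 1719070799748422591028658176? YES
  n = 4408: C(4408, 9) = 1717362945146264156457459600; 1717362945146264156457459600 < 1719070799748422591028658176? YES
  n = 4409: C(4409, 9) = 1720875732988608787686577131; 1720875732988608787686577131 < 1719070799748422591028658176? NO
  n = 4410: C(4410, 9) = 1724394906266704102180823710; 1724394906266704102180823710 < 1719070799748422591028658176? NO
  n = 4411: C(4411, 9) = 1727920475134582415883601405; 1727920475134582415883601405 < 1719070799748422591028658176? NO
The largest n with C(n, 9) < 1719070799748422591028658176 is n = 4408 (where E[X] = 35778394690547169926197075/35813974994758803979763712 ≈ 0.999007). Hence R_6(9) > 4408, i.e. R_6(9) ≥ 4409.

Largest n = 4408; hence R_6(9) > 4408.


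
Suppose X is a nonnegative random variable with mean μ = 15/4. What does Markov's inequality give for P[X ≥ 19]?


μ = E[X] = 15/4, a = 19.
Markov: P[X ≥ 19] ≤ μ/a = (15/4)/19 = 15/76.
Numerically: ≈ 0.19737.
(Since a = 19 > μ = 3.75000, the bound 15/76 is < 1 and informative.)

P[X ≥ 19] ≤ 15/76 ≈ 0.19737.


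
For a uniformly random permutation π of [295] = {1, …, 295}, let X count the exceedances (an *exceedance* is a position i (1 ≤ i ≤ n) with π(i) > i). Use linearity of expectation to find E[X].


Write X = Σ_{i=1}^{295} X_i, where X_i = 1_{π(i) > i}.
For each fixed i, π(i) is uniform over {1, …, 295} (marginal of a uniform permutation), so P[π(i) > i] = (n − i)/n. Summing: Σ_{i=1}^{295} (n − i)/n = (0 + 1 + … + 294)/295 = 295(295 − 1)/(2·295) = (295 − 1)/2.
Hence E[X] = Σ_{i=1}^{295} (295 − i)/295 = 147 ≈ 147.00000.

E[X] = 147 = 147.00000.


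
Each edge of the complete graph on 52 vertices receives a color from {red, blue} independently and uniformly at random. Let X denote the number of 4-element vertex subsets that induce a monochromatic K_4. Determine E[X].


Let X = Σ_S X_S over the C(52, 4) = 270725 subsets S of size 4, where X_S = 1 if the K_4 on S is monochromatic.
For a fixed S, the K_4 on S has C(4, 2) = 6 edges. P[all 6 edges red] = (1/2)^6, and likewise for blue, so P[monochromatic] = 2·(1/2)^6 = 2^{1 − 6} = 1/32.
Summing: E[X] = C(52, 4) · 2^{1 − 6} = 270725 · 1/32 = 270725/32.
Numerically: E[X] ≈ 8460.156250.

E[X] = C(52,4)·2^(1−C(4,2)) = 270725/32 ≈ 8460.156250.


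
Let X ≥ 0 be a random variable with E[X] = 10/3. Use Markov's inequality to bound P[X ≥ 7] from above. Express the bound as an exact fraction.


μ = E[X] = 10/3, a = 7.
Markov: P[X ≥ 7] ≤ μ/a = (10/3)/7 = 10/21.
Numerically: ≈ 0.476190.
(Since a = 7 > μ = 3.333333, the bound 10/21 is < 1 and informative.)

P[X ≥ 7] ≤ 10/21 ≈ 0.476190.


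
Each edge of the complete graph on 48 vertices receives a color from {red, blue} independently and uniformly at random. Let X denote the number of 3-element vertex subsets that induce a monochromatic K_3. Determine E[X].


Let X = Σ_S X_S over the C(48, 3) = 17296 subsets S of size 3, where X_S = 1 if the K_3 on S is monochromatic.
For a fixed S, the K_3 on S has C(3, 2) = 3 edges. P[all 3 edges red] = (1/2)^3, and likewise for blue, so P[monochromatic] = 2·(1/2)^3 = 2^{1 − 3} = 1/4.
By linearity of expectation: E[X] = C(48, 3) · 2^{1 − 3} = 17296 · 1/4 = 4324.
Numerically: E[X] ≈ 4324.0000.

E[X] = C(48,3)·2^(1−C(3,2)) = 4324 ≈ 4324.0000.


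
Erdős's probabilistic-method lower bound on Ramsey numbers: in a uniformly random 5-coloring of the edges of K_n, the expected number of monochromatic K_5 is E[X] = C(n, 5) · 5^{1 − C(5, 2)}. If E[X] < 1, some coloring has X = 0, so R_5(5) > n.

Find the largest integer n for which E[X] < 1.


We need C(n, 5) · 5^{1 − 10} < 1, i.e. C(n, 5) < 5^{10 − 1} = 1953125.
Check values of n near the boundary:
  n = 45: C(45, 5) = 1221759; 1221759 < 1953125? YES
  n = 46: C(46, 5) = 1370754; 1370754 < 1953125? YES
  n = 47: C(47, 5) = 1533939; 1533939 < 1953125? YES
  n = 48: C(48, 5) = 1712304; 1712304 < 1953125? YES
  n = 49: C(49, 5) = 1906884; 1906884 < 1953125? YES
  n = 50: C(50, 5) = 2118760; 2118760 < 1953125? NO
The largest n with C(n, 5) < 1953125 is n = 49 (where E[X] = 1906884/1953125 ≈ 0.976). Hence R_5(5) > 49, i.e. R_5(5) ≥ 50.

Largest n = 49; hence R_5(5) > 49.


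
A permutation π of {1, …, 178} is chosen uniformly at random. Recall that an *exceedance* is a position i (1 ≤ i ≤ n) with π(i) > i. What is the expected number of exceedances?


Write X = Σ_{i=1}^{178} X_i, where X_i = 1_{π(i) > i}.
For each fixed i, π(i) is uniform over {1, …, 178} (marginal of a uniform permutation), so P[π(i) > i] = (n − i)/n. Summing: Σ_{i=1}^{178} (n − i)/n = (0 + 1 + … + 177)/178 = 178(178 − 1)/(2·178) = (178 − 1)/2.
Hence E[X] = Σ_{i=1}^{178} (178 − i)/178 = 177/2 ≈ 88.50000.

E[X] = 177/2 = 88.50000.


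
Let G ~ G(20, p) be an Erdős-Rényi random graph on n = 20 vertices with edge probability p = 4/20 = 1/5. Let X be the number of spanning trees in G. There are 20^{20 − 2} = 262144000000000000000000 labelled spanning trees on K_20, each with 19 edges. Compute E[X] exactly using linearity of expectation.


K_20 has 20^{20 − 2} = 262144000000000000000000 labelled spanning trees.
For each such spanning tree H, let X_H = 1 if all 19 edges of H are present in G. Then P[X_H = 1] = p^{19} = (1/5)^{19} = 1/19073486328125.
Summing the indicators: E[X] = Σ_H E[X_H] = 262144000000000000000000 · p^{19} = 262144000000000000000000 · 1/19073486328125 = 68719476736/5.
Numerically: E[X] ≈ 1.374e+10.

E[X] = 262144000000000000000000 · (1/5)^{19} = 68719476736/5 ≈ 1.374e+10.


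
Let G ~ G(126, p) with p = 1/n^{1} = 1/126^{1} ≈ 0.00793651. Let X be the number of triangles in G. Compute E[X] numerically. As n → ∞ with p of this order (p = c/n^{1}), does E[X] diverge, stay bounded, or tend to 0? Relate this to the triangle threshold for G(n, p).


Number of potential triangles: C(126, 3) = 325500.
Each occurs with probability p³ ≈ (0.00793651)³ ≈ 4.99906018e-07.
By linearity: E[X] = C(126, 3)·p³ ≈ 325500 · 4.99906018e-07 ≈ 0.162719.
Here α = 1, so p = 1/n is exactly at the triangle threshold p ~ 1/n. Asymptotically E[X] → c³/6 = 1³/6 = 1/6 ≈ 0.166667, a bounded constant. In this regime the triangle count is asymptotically Poisson(c³/6).

E[X] ≈ 0.162719; in regime p = Θ(1/n^{1}) E[X] stays bounded (at the triangle threshold p ~ 1/n).


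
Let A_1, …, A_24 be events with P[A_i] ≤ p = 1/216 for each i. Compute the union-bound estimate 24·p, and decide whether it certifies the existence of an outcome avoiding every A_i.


Union bound: P[∪_{i=1}^{24} A_i] ≤ Σ_i P[A_i] ≤ 24·p = 24·(1/216) = 1/9.
Numerically: 1/9 ≈ 0.111.
Is 1/9 < 1? YES.
Since P[∪ A_i] ≤ 1/9 < 1, the complement has P[∩ A_i^c] ≥ 1 − 1/9 = 8/9 > 0, so some outcome avoids every A_i.

24·p = 1/9 ≈ 0.111; existence CERTIFIED by the union bound.


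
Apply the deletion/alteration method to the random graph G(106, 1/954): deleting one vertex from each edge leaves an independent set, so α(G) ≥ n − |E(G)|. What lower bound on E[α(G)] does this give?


E[|E(G)|] = C(106, 2)·p = 5565 · (1/954) = 35/6.
E[α(G)] ≥ n − E[|E(G)|] = 106 − 35/6 = 601/6.
Numerically: ≈ 100.166667.
(This is only a lower bound; the true E[α(G)] may be larger.)

E[α(G)] ≥ 601/6 ≈ 100.166667.


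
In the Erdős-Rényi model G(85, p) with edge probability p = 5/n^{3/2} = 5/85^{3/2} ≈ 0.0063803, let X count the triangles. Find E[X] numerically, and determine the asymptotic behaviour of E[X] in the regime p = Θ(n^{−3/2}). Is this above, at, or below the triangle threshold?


Number of potential triangles: C(85, 3) = 98770.
Each occurs with probability p³ ≈ (0.0063803)³ ≈ 2.5973163e-07.
By linearity: E[X] = C(85, 3)·p³ ≈ 98770 · 2.5973163e-07 ≈ 0.02565.
Since α = 3/2 > 1, p = c/n^{3/2} = o(1/n) is below the triangle threshold p ~ 1/n. Asymptotically E[X] ~ (c³/6)·n^{3(1−α)} = (5³/6)·n^{-1.5} → 0, so by Markov's inequality G has no triangles w.h.p.

E[X] ≈ 0.02565; in regime p = Θ(1/n^{3/2}) E[X] tends to 0 (below the triangle threshold p ~ 1/n).


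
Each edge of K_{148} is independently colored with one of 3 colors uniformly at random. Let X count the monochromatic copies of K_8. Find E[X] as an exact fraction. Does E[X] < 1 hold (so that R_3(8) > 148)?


E[X] = C(148, 8) · 3^{1 − 28} = 4709614623714 · 3^{−27} = 4709614623714/7625597484987.
As a reduced fraction: E[X] = 523290513746/847288609443 ≈ 0.617606.
Is E[X] < 1? YES.
Since E[X] < 1, there exists a 3-coloring of K_{148} with no monochromatic K_8; hence R_3(8) > 148.

E[X] = 523290513746/847288609443 ≈ 0.617606; E[X] < 1, so R_3(8) > 148.


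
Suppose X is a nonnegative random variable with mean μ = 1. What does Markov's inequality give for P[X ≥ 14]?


μ = E[X] = 1, a = 14.
Markov: P[X ≥ 14] ≤ μ/a = (1)/14 = 1/14.
Numerically: ≈ 0.071.
(Since a = 14 > μ = 1.000, the bound 1/14 is < 1 and informative.)

P[X ≥ 14] ≤ 1/14 ≈ 0.071.


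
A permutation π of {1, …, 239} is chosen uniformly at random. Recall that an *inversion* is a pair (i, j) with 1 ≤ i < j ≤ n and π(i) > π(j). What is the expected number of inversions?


Write X = Σ X_I over the C(239, 2) = 28441 pairs i < j, with X_I the indicator of one inversion.
There are 28441 indicators.
For each fixed pair i < j, the values π(i) and π(j) are two distinct elements of {1, …, 239} in uniformly random order; by symmetry P[π(i) > π(j)] = 1/2.
By linearity: E[X] = 28441 · (1/2) = C(239, 2) · (1/2) = 28441/2 = 28441/2 ≈ 14220.500.

E[X] = 28441/2 = 14220.500.


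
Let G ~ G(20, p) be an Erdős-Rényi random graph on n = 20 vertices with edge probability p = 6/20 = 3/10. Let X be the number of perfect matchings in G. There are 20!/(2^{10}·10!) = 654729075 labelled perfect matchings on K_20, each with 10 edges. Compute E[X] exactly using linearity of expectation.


K_20 has 20!/(2^{10}·10!) = 654729075 labelled perfect matchings.
For each such perfect matching H, let X_H = 1 if all 10 edges of H are present in G. Then P[X_H = 1] = p^{10} = (3/10)^{10} = 59049/10000000000.
By linearity: E[X] = Σ_H E[X_H] = 654729075 · p^{10} = 654729075 · 59049/10000000000 = 1546443885987/400000000.
Numerically: E[X] ≈ 3866.11.

E[X] = 654729075 · (3/10)^{10} = 1546443885987/400000000 ≈ 3866.11.


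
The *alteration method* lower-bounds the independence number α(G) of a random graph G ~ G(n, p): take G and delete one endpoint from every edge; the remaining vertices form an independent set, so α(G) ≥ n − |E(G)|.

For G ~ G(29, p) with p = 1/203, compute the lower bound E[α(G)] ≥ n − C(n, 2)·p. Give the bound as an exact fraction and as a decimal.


E[|E(G)|] = C(29, 2)·p = 406 · (1/203) = 2.
E[α(G)] ≥ n − E[|E(G)|] = 29 − 2 = 27.
Numerically: ≈ 27.000.
(This is only a lower bound; the true E[α(G)] may be larger.)

E[α(G)] ≥ 27 ≈ 27.000.


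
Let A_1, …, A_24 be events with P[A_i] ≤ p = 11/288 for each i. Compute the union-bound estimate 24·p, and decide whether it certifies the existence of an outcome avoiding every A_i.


Union bound: P[∪_{i=1}^{24} A_i] ≤ Σ_i P[A_i] ≤ 24·p = 24·(11/288) = 11/12.
Numerically: 11/12 ≈ 0.917.
Is 11/12 < 1? YES.
Since P[∪ A_i] ≤ 11/12 < 1, the complement has P[∩ A_i^c] ≥ 1 − 11/12 = 1/12 > 0, so some outcome avoids every A_i.

24·p = 11/12 ≈ 0.917; existence CERTIFIED by the union bound.


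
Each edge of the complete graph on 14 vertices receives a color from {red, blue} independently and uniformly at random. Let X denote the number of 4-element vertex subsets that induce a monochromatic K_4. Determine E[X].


Let X = Σ_S X_S over the C(14, 4) = 1001 subsets S of size 4, where X_S = 1 if the K_4 on S is monochromatic.
For a fixed S, the K_4 on S has C(4, 2) = 6 edges. P[all 6 edges red] = (1/2)^6, and likewise for blue, so P[monochromatic] = 2·(1/2)^6 = 2^{1 − 6} = 1/32.
By linearity: E[X] = C(14, 4) · 2^{1 − 6} = 1001 · 1/32 = 1001/32.
Numerically: E[X] ≈ 31.281.

E[X] = C(14,4)·2^(1−C(4,2)) = 1001/32 ≈ 31.281.


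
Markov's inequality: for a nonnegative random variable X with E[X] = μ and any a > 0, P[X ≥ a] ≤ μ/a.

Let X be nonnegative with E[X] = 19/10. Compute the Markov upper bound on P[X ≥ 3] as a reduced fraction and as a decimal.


μ = E[X] = 19/10, a = 3.
Markov: P[X ≥ 3] ≤ μ/a = (19/10)/3 = 19/30.
Numerically: ≈ 0.633333.
(Since a = 3 > μ = 1.900000, the bound 19/30 is < 1 and informative.)

P[X ≥ 3] ≤ 19/30 ≈ 0.633333.


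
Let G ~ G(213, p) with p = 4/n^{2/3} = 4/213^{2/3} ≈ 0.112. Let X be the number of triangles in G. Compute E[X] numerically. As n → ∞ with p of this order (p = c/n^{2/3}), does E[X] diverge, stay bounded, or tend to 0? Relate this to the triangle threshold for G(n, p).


Number of potential triangles: C(213, 3) = 1587986.
Each occurs with probability p³ ≈ (0.112)³ ≈ 1.41065e-03.
By linearity: E[X] = C(213, 3)·p³ ≈ 1587986 · 1.41065e-03 ≈ 2240.100.
Since α = 2/3 < 1, p = c/n^{2/3} ≫ 1/n is above the triangle threshold p ~ 1/n. Asymptotically E[X] ~ (c³/6)·n^{3(1−α)} = (4³/6)·n^{1} → ∞; triangles are abundant w.h.p.

E[X] ≈ 2240.100; in regime p = Θ(1/n^{2/3}) E[X] diverges (above the triangle threshold p ~ 1/n).


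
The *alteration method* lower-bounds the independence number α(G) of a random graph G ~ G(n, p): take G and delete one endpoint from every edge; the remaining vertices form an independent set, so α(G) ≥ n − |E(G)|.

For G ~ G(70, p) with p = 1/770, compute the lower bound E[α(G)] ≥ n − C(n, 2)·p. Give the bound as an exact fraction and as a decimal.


E[|E(G)|] = C(70, 2)·p = 2415 · (1/770) = 69/22.
E[α(G)] ≥ n − E[|E(G)|] = 70 − 69/22 = 1471/22.
Numerically: ≈ 66.8636.
(This is only a lower bound; the true E[α(G)] may be larger.)

E[α(G)] ≥ 1471/22 ≈ 66.8636.


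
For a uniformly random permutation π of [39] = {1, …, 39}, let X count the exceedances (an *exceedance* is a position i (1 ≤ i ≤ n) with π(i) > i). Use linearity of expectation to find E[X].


Write X = Σ_{i=1}^{39} X_i, where X_i = 1_{π(i) > i}.
For each fixed i, π(i) is uniform over {1, …, 39} (marginal of a uniform permutation), so P[π(i) > i] = (n − i)/n. Summing: Σ_{i=1}^{39} (n − i)/n = (0 + 1 + … + 38)/39 = 39(39 − 1)/(2·39) = (39 − 1)/2.
Hence E[X] = Σ_{i=1}^{39} (39 − i)/39 = 19 ≈ 19.000000.

E[X] = 19 = 19.000000.


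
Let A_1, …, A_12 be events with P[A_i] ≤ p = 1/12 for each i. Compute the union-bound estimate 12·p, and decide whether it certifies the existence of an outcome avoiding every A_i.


Union bound: P[∪_{i=1}^{12} A_i] ≤ Σ_i P[A_i] ≤ 12·p = 12·(1/12) = 1.
Numerically: 1 ≈ 1.0000.
Is 1 < 1? NO.
Since the bound 1 is ≥ 1, the union bound is uninformative here; it does NOT by itself certify existence.

12·p = 1 ≈ 1.0000; existence NOT certified by the union bound.


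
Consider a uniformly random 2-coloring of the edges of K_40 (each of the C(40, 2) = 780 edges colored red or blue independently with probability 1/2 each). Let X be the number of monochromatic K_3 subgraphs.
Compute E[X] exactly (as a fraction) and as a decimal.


Let X = Σ_S X_S over the C(40, 3) = 9880 subsets S of size 3, where X_S = 1 if the K_3 on S is monochromatic.
For a fixed S, the K_3 on S has C(3, 2) = 3 edges. P[all 3 edges red] = (1/2)^3, and likewise for blue, so P[monochromatic] = 2·(1/2)^3 = 2^{1 − 3} = 1/4.
By linearity of expectation: E[X] = C(40, 3) · 2^{1 − 3} = 9880 · 1/4 = 2470.
Numerically: E[X] ≈ 2470.000000.

E[X] = C(40,3)·2^(1−C(3,2)) = 2470 ≈ 2470.000000.


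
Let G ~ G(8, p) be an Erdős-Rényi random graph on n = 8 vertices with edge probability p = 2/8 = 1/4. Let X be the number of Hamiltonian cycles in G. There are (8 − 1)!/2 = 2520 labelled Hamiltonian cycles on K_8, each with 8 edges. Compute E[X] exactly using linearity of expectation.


K_8 has (8 − 1)!/2 = 2520 labelled Hamiltonian cycles.
For each such Hamiltonian cycle H, let X_H = 1 if all 8 edges of H are present in G. Then P[X_H = 1] = p^{8} = (1/4)^{8} = 1/65536.
By linearity: E[X] = Σ_H E[X_H] = 2520 · p^{8} = 2520 · 1/65536 = 315/8192.
Numerically: E[X] ≈ 0.0385.

E[X] = 2520 · (1/4)^{8} = 315/8192 ≈ 0.0385.


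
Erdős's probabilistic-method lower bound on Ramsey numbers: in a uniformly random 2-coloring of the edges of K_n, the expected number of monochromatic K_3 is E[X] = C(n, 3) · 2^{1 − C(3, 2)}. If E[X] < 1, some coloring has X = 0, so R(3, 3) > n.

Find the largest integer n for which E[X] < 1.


We need C(n, 3) · 2^{1 − 3} < 1, i.e. C(n, 3) < 2^{3 − 1} = 4.
Check values of n near the boundary:
  n = 3: C(3, 3) = 1; 1 < 4? YES
  n = 4: C(4, 3) = 4; 4 < 4? NO
The largest n with C(n, 3) < 4 is n = 3 (where E[X] = 1/4 ≈ 0.25000). Hence R(3, 3) > 3, i.e. R(3, 3) ≥ 4.

Largest n = 3; hence R(3, 3) > 3.


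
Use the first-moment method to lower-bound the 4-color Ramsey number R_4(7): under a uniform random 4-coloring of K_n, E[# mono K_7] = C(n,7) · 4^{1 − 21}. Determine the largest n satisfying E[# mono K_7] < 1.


We need C(n, 7) · 4^{1 − 21} < 1, i.e. C(n, 7) < 4^{21 − 1} = 1099511627776.
Check values of n near the boundary:
  n = 176: C(176, 7) = 919790691600; 919790691600 < 1099511627776? YES
  n = 177: C(177, 7) = 957664425960; 957664425960 < 1099511627776? YES
  n = 178: C(178, 7) = 996867063280; 996867063280 < 1099511627776? YES
  n = 179: C(179, 7) = 1037437234460; 1037437234460 < 1099511627776? YES
  n = 180: C(180, 7) = 1079414463600; 1079414463600 < 1099511627776? YES
  n = 181: C(181, 7) = 1122839183400; 1122839183400 < 1099511627776? NO
  n = 182: C(182, 7) = 1167752750736; 1167752750736 < 1099511627776? NO
The largest n with C(n, 7) < 1099511627776 is n = 180 (where E[X] = 67463403975/68719476736 ≈ 0.982). Hence R_4(7) > 180, i.e. R_4(7) ≥ 181.

Largest n = 180; hence R_4(7) > 180.


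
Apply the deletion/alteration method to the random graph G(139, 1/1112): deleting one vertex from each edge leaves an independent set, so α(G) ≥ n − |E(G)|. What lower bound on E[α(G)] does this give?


E[|E(G)|] = C(139, 2)·p = 9591 · (1/1112) = 69/8.
E[α(G)] ≥ n − E[|E(G)|] = 139 − 69/8 = 1043/8.
Numerically: ≈ 130.37500.
(This is only a lower bound; the true E[α(G)] may be larger.)

E[α(G)] ≥ 1043/8 ≈ 130.37500.


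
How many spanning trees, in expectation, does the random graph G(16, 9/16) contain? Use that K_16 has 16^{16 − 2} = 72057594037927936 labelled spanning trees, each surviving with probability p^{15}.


K_16 has 16^{16 − 2} = 72057594037927936 labelled spanning trees.
For each such spanning tree H, let X_H = 1 if all 15 edges of H are present in G. Then P[X_H = 1] = p^{15} = (9/16)^{15} = 205891132094649/1152921504606846976.
By linearity: E[X] = Σ_H E[X_H] = 72057594037927936 · p^{15} = 72057594037927936 · 205891132094649/1152921504606846976 = 205891132094649/16.
Numerically: E[X] ≈ 1.29e+13.

E[X] = 72057594037927936 · (9/16)^{15} = 205891132094649/16 ≈ 1.29e+13.


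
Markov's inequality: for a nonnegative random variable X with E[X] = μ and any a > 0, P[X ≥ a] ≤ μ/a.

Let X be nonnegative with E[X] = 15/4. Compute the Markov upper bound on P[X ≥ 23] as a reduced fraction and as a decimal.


μ = E[X] = 15/4, a = 23.
Markov: P[X ≥ 23] ≤ μ/a = (15/4)/23 = 15/92.
Numerically: ≈ 0.163.
(Since a = 23 > μ = 3.750, the bound 15/92 is < 1 and informative.)

P[X ≥ 23] ≤ 15/92 ≈ 0.163.


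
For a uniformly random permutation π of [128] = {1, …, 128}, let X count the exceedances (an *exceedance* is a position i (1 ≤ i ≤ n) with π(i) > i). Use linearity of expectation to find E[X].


Write X = Σ_{i=1}^{128} X_i, where X_i = 1_{π(i) > i}.
For each fixed i, π(i) is uniform over {1, …, 128} (marginal of a uniform permutation), so P[π(i) > i] = (n − i)/n. Summing: Σ_{i=1}^{128} (n − i)/n = (0 + 1 + … + 127)/128 = 128(128 − 1)/(2·128) = (128 − 1)/2.
Hence E[X] = Σ_{i=1}^{128} (128 − i)/128 = 127/2 ≈ 63.500.

E[X] = 127/2 = 63.500.


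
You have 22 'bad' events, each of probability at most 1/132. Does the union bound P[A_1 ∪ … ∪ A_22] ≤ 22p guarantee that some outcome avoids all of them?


Union bound: P[∪_{i=1}^{22} A_i] ≤ Σ_i P[A_i] ≤ 22·p = 22·(1/132) = 1/6.
Numerically: 1/6 ≈ 0.16667.
Is 1/6 < 1? YES.
Since P[∪ A_i] ≤ 1/6 < 1, the complement has P[∩ A_i^c] ≥ 1 − 1/6 = 5/6 > 0, so some outcome avoids every A_i.

22·p = 1/6 ≈ 0.16667; existence CERTIFIED by the union bound.


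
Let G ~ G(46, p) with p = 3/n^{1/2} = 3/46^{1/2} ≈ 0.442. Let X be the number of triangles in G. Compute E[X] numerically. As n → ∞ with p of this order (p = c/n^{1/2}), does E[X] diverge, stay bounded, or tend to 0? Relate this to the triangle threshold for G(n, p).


Number of potential triangles: C(46, 3) = 15180.
Each occurs with probability p³ ≈ (0.442)³ ≈ 8.65420e-02.
By linearity: E[X] = C(46, 3)·p³ ≈ 15180 · 8.65420e-02 ≈ 1313.708.
Since α = 1/2 < 1, p = c/n^{1/2} ≫ 1/n is above the triangle threshold p ~ 1/n. Asymptotically E[X] ~ (c³/6)·n^{3(1−α)} = (3³/6)·n^{1.5} → ∞; triangles are abundant w.h.p.

E[X] ≈ 1313.708; in regime p = Θ(1/n^{1/2}) E[X] diverges (above the triangle threshold p ~ 1/n).


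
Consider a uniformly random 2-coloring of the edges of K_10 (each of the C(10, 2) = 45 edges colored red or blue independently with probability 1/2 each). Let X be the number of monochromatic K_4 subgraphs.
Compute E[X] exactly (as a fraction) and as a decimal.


Let X = Σ_S X_S over the C(10, 4) = 210 subsets S of size 4, where X_S = 1 if the K_4 on S is monochromatic.
For a fixed S, the K_4 on S has C(4, 2) = 6 edges. P[all 6 edges red] = (1/2)^6, and likewise for blue, so P[monochromatic] = 2·(1/2)^6 = 2^{1 − 6} = 1/32.
By linearity: E[X] = C(10, 4) · 2^{1 − 6} = 210 · 1/32 = 105/16.
Numerically: E[X] ≈ 6.562.

E[X] = C(10,4)·2^(1−C(4,2)) = 105/16 ≈ 6.562.


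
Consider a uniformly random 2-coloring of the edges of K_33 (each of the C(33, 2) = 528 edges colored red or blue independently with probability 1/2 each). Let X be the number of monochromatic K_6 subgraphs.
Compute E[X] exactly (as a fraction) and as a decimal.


Let X = Σ_S X_S over the C(33, 6) = 1107568 subsets S of size 6, where X_S = 1 if the K_6 on S is monochromatic.
For a fixed S, the K_6 on S has C(6, 2) = 15 edges. P[all 15 edges red] = (1/2)^15, and likewise for blue, so P[monochromatic] = 2·(1/2)^15 = 2^{1 − 15} = 1/16384.
Summing: E[X] = C(33, 6) · 2^{1 − 15} = 1107568 · 1/16384 = 69223/1024.
Numerically: E[X] ≈ 67.600586.

E[X] = C(33,6)·2^(1−C(6,2)) = 69223/1024 ≈ 67.600586.


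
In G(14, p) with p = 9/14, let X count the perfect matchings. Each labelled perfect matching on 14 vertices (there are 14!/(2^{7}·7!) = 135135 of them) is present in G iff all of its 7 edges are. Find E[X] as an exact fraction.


K_14 has 14!/(2^{7}·7!) = 135135 labelled perfect matchings.
For each such perfect matching H, let X_H = 1 if all 7 edges of H are present in G. Then P[X_H = 1] = p^{7} = (9/14)^{7} = 4782969/105413504.
Summing the indicators: E[X] = Σ_H E[X_H] = 135135 · p^{7} = 135135 · 4782969/105413504 = 92335216545/15059072.
Numerically: E[X] ≈ 6131.53.

E[X] = 135135 · (9/14)^{7} = 92335216545/15059072 ≈ 6131.53.


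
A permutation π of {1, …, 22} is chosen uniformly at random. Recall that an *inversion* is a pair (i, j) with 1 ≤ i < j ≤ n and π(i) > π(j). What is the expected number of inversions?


Write X = Σ X_I over the C(22, 2) = 231 pairs i < j, with X_I the indicator of one inversion.
There are 231 indicators.
For each fixed pair i < j, the values π(i) and π(j) are two distinct elements of {1, …, 22} in uniformly random order; by symmetry P[π(i) > π(j)] = 1/2.
By linearity: E[X] = 231 · (1/2) = C(22, 2) · (1/2) = 231/2 = 231/2 ≈ 115.500.

E[X] = 231/2 = 115.500.


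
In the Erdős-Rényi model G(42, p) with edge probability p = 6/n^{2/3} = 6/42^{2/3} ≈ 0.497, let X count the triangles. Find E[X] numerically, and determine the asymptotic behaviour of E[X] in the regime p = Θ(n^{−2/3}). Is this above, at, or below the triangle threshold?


Number of potential triangles: C(42, 3) = 11480.
Each occurs with probability p³ ≈ (0.497)³ ≈ 1.22449e-01.
By linearity: E[X] = C(42, 3)·p³ ≈ 11480 · 1.22449e-01 ≈ 1405.714.
Since α = 2/3 < 1, p = c/n^{2/3} ≫ 1/n is above the triangle threshold p ~ 1/n. Asymptotically E[X] ~ (c³/6)·n^{3(1−α)} = (6³/6)·n^{1} → ∞; triangles are abundant w.h.p.

E[X] ≈ 1405.714; in regime p = Θ(1/n^{2/3}) E[X] diverges (above the triangle threshold p ~ 1/n).


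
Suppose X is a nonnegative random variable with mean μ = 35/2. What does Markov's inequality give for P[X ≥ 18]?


μ = E[X] = 35/2, a = 18.
Markov: P[X ≥ 18] ≤ μ/a = (35/2)/18 = 35/36.
Numerically: ≈ 0.972222.
(Since a = 18 > μ = 17.500000, the bound 35/36 is < 1 and informative.)

P[X ≥ 18] ≤ 35/36 ≈ 0.972222.


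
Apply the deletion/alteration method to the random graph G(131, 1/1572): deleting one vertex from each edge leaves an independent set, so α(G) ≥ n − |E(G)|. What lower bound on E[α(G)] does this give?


E[|E(G)|] = C(131, 2)·p = 8515 · (1/1572) = 65/12.
E[α(G)] ≥ n − E[|E(G)|] = 131 − 65/12 = 1507/12.
Numerically: ≈ 125.5833.
(This is only a lower bound; the true E[α(G)] may be larger.)

E[α(G)] ≥ 1507/12 ≈ 125.5833.


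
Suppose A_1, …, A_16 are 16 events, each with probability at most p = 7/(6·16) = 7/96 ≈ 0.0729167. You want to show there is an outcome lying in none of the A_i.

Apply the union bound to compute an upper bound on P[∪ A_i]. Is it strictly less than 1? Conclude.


Union bound: P[∪_{i=1}^{16} A_i] ≤ Σ_i P[A_i] ≤ 16·p = 16·(7/96) = 7/6.
Numerically: 7/6 ≈ 1.1666667.
Is 7/6 < 1? NO.
Since the bound 7/6 is ≥ 1, the union bound is uninformative here; it does NOT by itself certify existence.

16·p = 7/6 ≈ 1.1666667; existence NOT certified by the union bound.


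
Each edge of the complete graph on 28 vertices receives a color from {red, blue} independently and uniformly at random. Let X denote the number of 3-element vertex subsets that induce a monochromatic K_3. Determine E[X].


Let X = Σ_S X_S over the C(28, 3) = 3276 subsets S of size 3, where X_S = 1 if the K_3 on S is monochromatic.
For a fixed S, the K_3 on S has C(3, 2) = 3 edges. P[all 3 edges red] = (1/2)^3, and likewise for blue, so P[monochromatic] = 2·(1/2)^3 = 2^{1 − 3} = 1/4.
Summing: E[X] = C(28, 3) · 2^{1 − 3} = 3276 · 1/4 = 819.
Numerically: E[X] ≈ 819.000000.

E[X] = C(28,3)·2^(1−C(3,2)) = 819 ≈ 819.000000.


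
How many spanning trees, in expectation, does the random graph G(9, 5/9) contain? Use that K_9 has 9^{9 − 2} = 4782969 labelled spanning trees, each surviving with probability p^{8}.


K_9 has 9^{9 − 2} = 4782969 labelled spanning trees.
For each such spanning tree H, let X_H = 1 if all 8 edges of H are present in G. Then P[X_H = 1] = p^{8} = (5/9)^{8} = 390625/43046721.
Summing the indicators: E[X] = Σ_H E[X_H] = 4782969 · p^{8} = 4782969 · 390625/43046721 = 390625/9.
Numerically: E[X] ≈ 4.34e+04.

E[X] = 4782969 · (5/9)^{8} = 390625/9 ≈ 4.34e+04.


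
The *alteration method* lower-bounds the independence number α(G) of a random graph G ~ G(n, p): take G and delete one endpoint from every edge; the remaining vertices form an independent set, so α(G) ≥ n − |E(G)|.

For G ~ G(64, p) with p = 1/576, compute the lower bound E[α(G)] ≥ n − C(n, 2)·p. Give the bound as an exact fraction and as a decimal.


E[|E(G)|] = C(64, 2)·p = 2016 · (1/576) = 7/2.
E[α(G)] ≥ n − E[|E(G)|] = 64 − 7/2 = 121/2.
Numerically: ≈ 60.500000.
(This is only a lower bound; the true E[α(G)] may be larger.)

E[α(G)] ≥ 121/2 ≈ 60.500000.


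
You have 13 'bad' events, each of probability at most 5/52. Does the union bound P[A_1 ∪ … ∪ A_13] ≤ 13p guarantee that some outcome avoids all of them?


Union bound: P[∪_{i=1}^{13} A_i] ≤ Σ_i P[A_i] ≤ 13·p = 13·(5/52) = 5/4.
Numerically: 5/4 ≈ 1.250000.
Is 5/4 < 1? NO.
Since the bound 5/4 is ≥ 1, the union bound is uninformative here; it does NOT by itself certify existence.

13·p = 5/4 ≈ 1.250000; existence NOT certified by the union bound.


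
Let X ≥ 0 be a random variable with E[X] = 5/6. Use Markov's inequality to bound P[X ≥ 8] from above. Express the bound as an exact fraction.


μ = E[X] = 5/6, a = 8.
Markov: P[X ≥ 8] ≤ μ/a = (5/6)/8 = 5/48.
Numerically: ≈ 0.10417.
(Since a = 8 > μ = 0.83333, the bound 5/48 is < 1 and informative.)

P[X ≥ 8] ≤ 5/48 ≈ 0.10417.


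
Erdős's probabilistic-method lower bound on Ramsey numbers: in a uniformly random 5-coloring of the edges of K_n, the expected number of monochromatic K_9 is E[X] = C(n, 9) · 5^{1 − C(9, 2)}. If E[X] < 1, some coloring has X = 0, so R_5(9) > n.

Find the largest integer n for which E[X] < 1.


We need C(n, 9) · 5^{1 − 36} < 1, i.e. C(n, 9) < 5^{36 − 1} = 2910383045673370361328125.
Check values of n near the boundary:
  n = 2165: C(2165, 9) = 2832220612024886803272630; 2832220612024886803272630 < 2910383045673370361328125? YES
  n = 2166: C(2166, 9) = 2844037944203015677277940; 2844037944203015677277940 < 2910383045673370361328125? YES
  n = 2167: C(2167, 9) = 2855899084841489792706810; 2855899084841489792706810 < 2910383045673370361328125? YES
  n = 2168: C(2168, 9) = 2867804175977929537095120; 2867804175977929537095120 < 2910383045673370361328125? YES
  n = 2169: C(2169, 9) = 2879753360044504243499683; 2879753360044504243499683 < 2910383045673370361328125? YES
  n = 2170: C(2170, 9) = 2891746779868845075610510; 2891746779868845075610510 < 2910383045673370361328125? YES
  n = 2171: C(2171, 9) = 2903784578674959601827205; 2903784578674959601827205 < 2910383045673370361328125? YES
  n = 2172: C(2172, 9) = 2915866900084148060642020; 2915866900084148060642020 < 2910383045673370361328125? NO
The largest n with C(n, 9) < 2910383045673370361328125 is n = 2171 (where E[X] = 580756915734991920365441/582076609134674072265625 ≈ 0.99773). Hence R_5(9) > 2171, i.e. R_5(9) ≥ 2172.

Largest n = 2171; hence R_5(9) > 2171.


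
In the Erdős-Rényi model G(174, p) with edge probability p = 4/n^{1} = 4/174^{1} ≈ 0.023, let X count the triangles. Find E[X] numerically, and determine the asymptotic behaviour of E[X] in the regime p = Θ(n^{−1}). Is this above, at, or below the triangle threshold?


Number of potential triangles: C(174, 3) = 862924.
Each occurs with probability p³ ≈ (0.023)³ ≈ 1.21488e-05.
By linearity: E[X] = C(174, 3)·p³ ≈ 862924 · 1.21488e-05 ≈ 10.483.
Here α = 1, so p = 4/n is exactly at the triangle threshold p ~ 1/n. Asymptotically E[X] → c³/6 = 4³/6 = 32/3 ≈ 10.667, a bounded constant. In this regime the triangle count is asymptotically Poisson(c³/6).

E[X] ≈ 10.483; in regime p = Θ(1/n^{1}) E[X] stays bounded (at the triangle threshold p ~ 1/n).


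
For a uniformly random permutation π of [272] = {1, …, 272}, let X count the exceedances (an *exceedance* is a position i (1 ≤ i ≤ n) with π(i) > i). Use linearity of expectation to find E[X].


Write X = Σ_{i=1}^{272} X_i, where X_i = 1_{π(i) > i}.
For each fixed i, π(i) is uniform over {1, …, 272} (marginal of a uniform permutation), so P[π(i) > i] = (n − i)/n. Summing: Σ_{i=1}^{272} (n − i)/n = (0 + 1 + … + 271)/272 = 272(272 − 1)/(2·272) = (272 − 1)/2.
Hence E[X] = Σ_{i=1}^{272} (272 − i)/272 = 271/2 ≈ 135.5000.

E[X] = 271/2 = 135.5000.


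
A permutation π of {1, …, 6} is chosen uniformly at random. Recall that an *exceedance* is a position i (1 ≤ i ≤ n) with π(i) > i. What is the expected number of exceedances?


Write X = Σ_{i=1}^{6} X_i, where X_i = 1_{π(i) > i}.
For each fixed i, π(i) is uniform over {1, …, 6} (marginal of a uniform permutation), so P[π(i) > i] = (n − i)/n. Summing: Σ_{i=1}^{6} (n − i)/n = (0 + 1 + … + 5)/6 = 6(6 − 1)/(2·6) = (6 − 1)/2.
Hence E[X] = Σ_{i=1}^{6} (6 − i)/6 = 5/2 ≈ 2.500.

E[X] = 5/2 = 2.500.
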